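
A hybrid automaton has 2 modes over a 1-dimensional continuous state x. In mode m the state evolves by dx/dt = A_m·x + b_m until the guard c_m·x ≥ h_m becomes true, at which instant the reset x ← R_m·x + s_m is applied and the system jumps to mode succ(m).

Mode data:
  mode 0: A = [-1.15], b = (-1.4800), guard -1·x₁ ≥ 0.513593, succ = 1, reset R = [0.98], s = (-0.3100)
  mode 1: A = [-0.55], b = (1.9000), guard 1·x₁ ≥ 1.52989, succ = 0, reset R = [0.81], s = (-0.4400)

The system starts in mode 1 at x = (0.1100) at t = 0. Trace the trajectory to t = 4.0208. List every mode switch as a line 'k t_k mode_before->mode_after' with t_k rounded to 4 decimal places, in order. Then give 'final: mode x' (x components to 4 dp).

Mode 1: guard c·x = 1.5299 hit at Δt = 1.0047 (t = 1.0047), x⁻ = (1.5299) → reset → x⁺ = (0.7992), jump to mode 0
Mode 0: guard c·x = 0.5136 hit at Δt = 0.8629 (t = 1.8676), x⁻ = (-0.5136) → reset → x⁺ = (-0.8133), jump to mode 1
Mode 1: guard c·x = 1.5299 hit at Δt = 1.4479 (t = 3.3155), x⁻ = (1.5299) → reset → x⁺ = (0.7992), jump to mode 0
Mode 0: flow for 0.7053 to horizon, guard not reached → x = (-0.3599)

1 1.0047 1->0
2 1.8676 0->1
3 3.3155 1->0
final: 0 -0.3599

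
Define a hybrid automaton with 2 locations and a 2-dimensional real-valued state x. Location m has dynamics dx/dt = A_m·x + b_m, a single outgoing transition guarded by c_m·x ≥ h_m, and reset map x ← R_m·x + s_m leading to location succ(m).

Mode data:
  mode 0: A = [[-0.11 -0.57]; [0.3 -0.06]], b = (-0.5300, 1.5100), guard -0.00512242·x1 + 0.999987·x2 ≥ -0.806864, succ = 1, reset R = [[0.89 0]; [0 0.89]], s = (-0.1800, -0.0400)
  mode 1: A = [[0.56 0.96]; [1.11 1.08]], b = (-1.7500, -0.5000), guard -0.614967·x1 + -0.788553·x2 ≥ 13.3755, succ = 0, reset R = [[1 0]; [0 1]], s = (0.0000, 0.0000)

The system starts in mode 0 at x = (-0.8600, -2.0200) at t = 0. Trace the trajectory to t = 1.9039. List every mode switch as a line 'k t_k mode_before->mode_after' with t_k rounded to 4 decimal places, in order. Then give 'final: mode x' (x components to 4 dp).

1 0.8657 0->1
final: 1 -7.9443 -9.0717

Mode 0: guard c·x = -0.8069 hit at Δt = 0.8657 (t = 0.8657), x⁻ = (-0.5575, -0.8097) → reset → x⁺ = (-0.6762, -0.7607), jump to mode 1
Mode 1: flow for 1.0382 to horizon, guard not reached → x = (-7.9443, -9.0717)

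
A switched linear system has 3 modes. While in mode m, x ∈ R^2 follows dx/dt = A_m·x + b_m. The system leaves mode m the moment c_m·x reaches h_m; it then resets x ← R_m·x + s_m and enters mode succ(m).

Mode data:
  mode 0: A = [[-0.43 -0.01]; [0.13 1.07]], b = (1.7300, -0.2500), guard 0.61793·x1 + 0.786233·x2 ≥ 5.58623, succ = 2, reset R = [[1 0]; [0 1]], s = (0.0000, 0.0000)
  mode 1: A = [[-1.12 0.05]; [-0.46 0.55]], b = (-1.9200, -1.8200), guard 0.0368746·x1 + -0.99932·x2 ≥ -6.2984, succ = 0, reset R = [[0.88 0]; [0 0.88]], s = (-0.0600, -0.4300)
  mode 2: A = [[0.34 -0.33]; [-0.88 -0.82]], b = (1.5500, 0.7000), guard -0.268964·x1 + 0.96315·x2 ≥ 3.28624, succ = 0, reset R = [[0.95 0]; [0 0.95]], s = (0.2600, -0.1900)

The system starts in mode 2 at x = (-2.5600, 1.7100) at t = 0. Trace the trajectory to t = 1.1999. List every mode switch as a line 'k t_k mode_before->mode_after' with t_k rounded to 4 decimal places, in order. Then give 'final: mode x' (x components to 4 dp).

Mode 2: guard c·x = 3.2862 hit at Δt = 0.8742 (t = 0.8742), x⁻ = (-2.6158, 2.6815) → reset → x⁺ = (-2.2250, 2.3574), jump to mode 0
Mode 0: flow for 0.3257 to horizon, guard not reached → x = (-1.4168, 3.1499)

1 0.8742 2->0
final: 0 -1.4168 3.1499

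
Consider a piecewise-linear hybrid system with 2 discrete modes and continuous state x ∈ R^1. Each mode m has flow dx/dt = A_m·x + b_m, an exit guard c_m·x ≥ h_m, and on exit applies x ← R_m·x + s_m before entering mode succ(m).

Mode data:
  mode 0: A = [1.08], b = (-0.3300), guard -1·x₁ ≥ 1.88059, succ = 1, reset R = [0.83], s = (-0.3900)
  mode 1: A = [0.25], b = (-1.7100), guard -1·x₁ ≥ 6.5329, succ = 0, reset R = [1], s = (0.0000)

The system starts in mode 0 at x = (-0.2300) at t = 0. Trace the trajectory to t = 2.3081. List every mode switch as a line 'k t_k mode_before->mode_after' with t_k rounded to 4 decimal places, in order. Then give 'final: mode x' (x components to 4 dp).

Mode 0: guard c·x = 1.8806 hit at Δt = 1.3024 (t = 1.3024), x⁻ = (-1.8806) → reset → x⁺ = (-1.9509), jump to mode 1
Mode 1: flow for 1.0057 to horizon, guard not reached → x = (-4.4638)

1 1.3024 0->1
final: 1 -4.4638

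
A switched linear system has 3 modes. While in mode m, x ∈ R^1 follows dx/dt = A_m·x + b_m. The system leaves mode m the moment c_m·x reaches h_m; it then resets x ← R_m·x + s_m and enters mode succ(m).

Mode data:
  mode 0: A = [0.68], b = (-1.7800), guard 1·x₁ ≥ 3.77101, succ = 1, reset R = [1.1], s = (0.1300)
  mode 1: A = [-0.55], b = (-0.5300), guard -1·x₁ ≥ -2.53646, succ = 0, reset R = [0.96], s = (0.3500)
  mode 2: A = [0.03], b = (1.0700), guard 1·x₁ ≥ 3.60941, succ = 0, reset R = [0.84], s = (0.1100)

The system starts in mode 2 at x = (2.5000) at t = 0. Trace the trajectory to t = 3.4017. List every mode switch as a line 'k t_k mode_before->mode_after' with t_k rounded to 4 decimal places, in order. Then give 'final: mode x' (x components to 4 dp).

1 0.9551 2->0
2 2.1146 0->1
3 2.8489 1->0
final: 0 2.8614

Mode 2: guard c·x = 3.6094 hit at Δt = 0.9551 (t = 0.9551), x⁻ = (3.6094) → reset → x⁺ = (3.1419), jump to mode 0
Mode 0: guard c·x = 3.7710 hit at Δt = 1.1595 (t = 2.1146), x⁻ = (3.7710) → reset → x⁺ = (4.2781), jump to mode 1
Mode 1: guard c·x = -2.5365 hit at Δt = 0.7343 (t = 2.8489), x⁻ = (2.5365) → reset → x⁺ = (2.7850), jump to mode 0
Mode 0: flow for 0.5528 to horizon, guard not reached → x = (2.8614)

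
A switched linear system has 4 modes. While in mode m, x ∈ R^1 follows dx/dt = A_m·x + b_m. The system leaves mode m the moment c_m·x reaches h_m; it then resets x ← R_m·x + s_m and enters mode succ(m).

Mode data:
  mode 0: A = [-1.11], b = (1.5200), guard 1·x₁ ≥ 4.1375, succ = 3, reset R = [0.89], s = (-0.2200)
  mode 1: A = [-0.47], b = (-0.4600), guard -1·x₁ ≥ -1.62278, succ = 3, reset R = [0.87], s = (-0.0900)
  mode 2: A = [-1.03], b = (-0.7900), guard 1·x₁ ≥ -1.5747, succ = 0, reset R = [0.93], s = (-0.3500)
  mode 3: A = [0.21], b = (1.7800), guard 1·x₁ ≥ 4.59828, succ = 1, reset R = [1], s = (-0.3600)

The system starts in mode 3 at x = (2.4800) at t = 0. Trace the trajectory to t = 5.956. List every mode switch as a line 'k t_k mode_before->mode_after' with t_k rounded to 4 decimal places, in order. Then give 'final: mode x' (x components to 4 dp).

Mode 3: guard c·x = 4.5983 hit at Δt = 0.8417 (t = 0.8417), x⁻ = (4.5983) → reset → x⁺ = (4.2383), jump to mode 1
Mode 1: guard c·x = -1.6228 hit at Δt = 1.4805 (t = 2.3222), x⁻ = (1.6228) → reset → x⁺ = (1.3218), jump to mode 3
Mode 3: guard c·x = 4.5983 hit at Δt = 1.3737 (t = 3.6959), x⁻ = (4.5983) → reset → x⁺ = (4.2383), jump to mode 1
Mode 1: guard c·x = -1.6228 hit at Δt = 1.4805 (t = 5.1764), x⁻ = (1.6228) → reset → x⁺ = (1.3218), jump to mode 3
Mode 3: flow for 0.7796 to horizon, guard not reached → x = (3.0646)

1 0.8417 3->1
2 2.3222 1->3
3 3.6959 3->1
4 5.1764 1->3
final: 3 3.0646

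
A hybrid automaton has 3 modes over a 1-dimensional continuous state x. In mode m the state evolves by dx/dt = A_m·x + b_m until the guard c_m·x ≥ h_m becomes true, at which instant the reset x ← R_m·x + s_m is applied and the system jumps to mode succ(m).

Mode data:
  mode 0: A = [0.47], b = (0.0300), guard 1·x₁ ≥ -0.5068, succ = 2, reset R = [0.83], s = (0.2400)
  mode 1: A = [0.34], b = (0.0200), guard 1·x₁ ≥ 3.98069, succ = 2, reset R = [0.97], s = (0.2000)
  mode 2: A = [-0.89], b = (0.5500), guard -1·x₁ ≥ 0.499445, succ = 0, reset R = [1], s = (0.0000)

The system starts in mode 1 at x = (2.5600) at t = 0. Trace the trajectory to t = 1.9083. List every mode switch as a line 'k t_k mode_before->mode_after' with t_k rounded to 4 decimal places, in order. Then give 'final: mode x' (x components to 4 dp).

1 1.2747 1->2
final: 2 2.5772

Mode 1: guard c·x = 3.9807 hit at Δt = 1.2747 (t = 1.2747), x⁻ = (3.9807) → reset → x⁺ = (4.0613), jump to mode 2
Mode 2: flow for 0.6336 to horizon, guard not reached → x = (2.5772)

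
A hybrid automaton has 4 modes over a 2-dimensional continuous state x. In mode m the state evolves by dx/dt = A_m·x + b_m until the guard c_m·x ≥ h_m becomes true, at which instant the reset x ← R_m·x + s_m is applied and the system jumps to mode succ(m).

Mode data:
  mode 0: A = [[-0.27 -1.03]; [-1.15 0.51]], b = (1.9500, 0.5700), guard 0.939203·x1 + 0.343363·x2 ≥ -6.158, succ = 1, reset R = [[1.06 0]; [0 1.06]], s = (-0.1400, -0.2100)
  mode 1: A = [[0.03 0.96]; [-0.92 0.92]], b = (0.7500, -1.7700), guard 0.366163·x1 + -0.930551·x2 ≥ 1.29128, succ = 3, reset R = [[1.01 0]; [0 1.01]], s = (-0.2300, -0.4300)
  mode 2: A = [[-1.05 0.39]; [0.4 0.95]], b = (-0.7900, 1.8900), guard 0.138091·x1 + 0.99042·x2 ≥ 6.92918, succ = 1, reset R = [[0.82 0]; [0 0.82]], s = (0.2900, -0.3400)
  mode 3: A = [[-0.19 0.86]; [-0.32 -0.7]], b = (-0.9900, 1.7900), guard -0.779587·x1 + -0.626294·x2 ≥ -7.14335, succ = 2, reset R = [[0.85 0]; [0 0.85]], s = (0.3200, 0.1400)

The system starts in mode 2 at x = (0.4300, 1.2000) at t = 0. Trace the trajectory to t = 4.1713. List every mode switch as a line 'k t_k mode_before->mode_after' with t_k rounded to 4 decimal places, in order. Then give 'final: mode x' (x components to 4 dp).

1 1.0487 2->1
2 2.5226 1->3
3 3.0667 3->2
4 3.8457 2->1
final: 1 5.1153 4.5796

Mode 2: guard c·x = 6.9292 hit at Δt = 1.0487 (t = 1.0487), x⁻ = (0.6555, 6.9048) → reset → x⁺ = (0.8275, 5.3219), jump to mode 1
Mode 1: guard c·x = 1.2913 hit at Δt = 1.4739 (t = 2.5226), x⁻ = (9.4638, 2.3363) → reset → x⁺ = (9.3284, 1.9296), jump to mode 3
Mode 3: guard c·x = -7.1433 hit at Δt = 0.5441 (t = 3.0667), x⁻ = (8.4905, 0.8371) → reset → x⁺ = (7.5369, 0.8516), jump to mode 2
Mode 2: guard c·x = 6.9292 hit at Δt = 0.7790 (t = 3.8457), x⁻ = (3.6944, 6.4811) → reset → x⁺ = (3.3194, 4.9745), jump to mode 1
Mode 1: flow for 0.3256 to horizon, guard not reached → x = (5.1153, 4.5796)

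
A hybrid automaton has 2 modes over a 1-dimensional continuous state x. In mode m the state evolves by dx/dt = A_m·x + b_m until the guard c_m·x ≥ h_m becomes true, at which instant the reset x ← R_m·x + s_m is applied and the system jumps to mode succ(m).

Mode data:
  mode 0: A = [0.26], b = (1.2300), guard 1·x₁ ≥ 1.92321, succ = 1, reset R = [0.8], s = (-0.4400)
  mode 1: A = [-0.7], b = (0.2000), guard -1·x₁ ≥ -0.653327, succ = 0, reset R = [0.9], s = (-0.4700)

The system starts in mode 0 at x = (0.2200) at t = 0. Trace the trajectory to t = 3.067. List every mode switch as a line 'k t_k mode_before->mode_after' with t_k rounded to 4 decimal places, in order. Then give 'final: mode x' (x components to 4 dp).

Mode 0: guard c·x = 1.9232 hit at Δt = 1.1372 (t = 1.1372), x⁻ = (1.9232) → reset → x⁺ = (1.0986), jump to mode 1
Mode 1: guard c·x = -0.6533 hit at Δt = 1.1336 (t = 2.2708), x⁻ = (0.6533) → reset → x⁺ = (0.1180), jump to mode 0
Mode 0: flow for 0.7962 to horizon, guard not reached → x = (1.2332)

1 1.1372 0->1
2 2.2708 1->0
final: 0 1.2332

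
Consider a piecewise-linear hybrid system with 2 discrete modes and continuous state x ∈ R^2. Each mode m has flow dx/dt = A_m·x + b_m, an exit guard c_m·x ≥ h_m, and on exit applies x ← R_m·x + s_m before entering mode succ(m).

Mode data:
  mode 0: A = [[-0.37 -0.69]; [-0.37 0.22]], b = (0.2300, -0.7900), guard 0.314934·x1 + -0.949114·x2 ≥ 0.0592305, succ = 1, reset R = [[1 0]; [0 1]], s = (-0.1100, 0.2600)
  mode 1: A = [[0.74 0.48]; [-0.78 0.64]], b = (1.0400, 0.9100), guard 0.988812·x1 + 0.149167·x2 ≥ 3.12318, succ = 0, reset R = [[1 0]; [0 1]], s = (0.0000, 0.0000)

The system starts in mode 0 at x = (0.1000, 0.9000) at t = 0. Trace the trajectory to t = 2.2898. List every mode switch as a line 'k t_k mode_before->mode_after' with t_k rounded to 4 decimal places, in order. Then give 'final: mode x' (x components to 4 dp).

1 1.4038 0->1
final: 1 1.4663 0.9766

Mode 0: guard c·x = 0.0592 hit at Δt = 1.4038 (t = 1.4038), x⁻ = (0.0091, -0.0594) → reset → x⁺ = (-0.1009, 0.2006), jump to mode 1
Mode 1: flow for 0.8860 to horizon, guard not reached → x = (1.4663, 0.9766)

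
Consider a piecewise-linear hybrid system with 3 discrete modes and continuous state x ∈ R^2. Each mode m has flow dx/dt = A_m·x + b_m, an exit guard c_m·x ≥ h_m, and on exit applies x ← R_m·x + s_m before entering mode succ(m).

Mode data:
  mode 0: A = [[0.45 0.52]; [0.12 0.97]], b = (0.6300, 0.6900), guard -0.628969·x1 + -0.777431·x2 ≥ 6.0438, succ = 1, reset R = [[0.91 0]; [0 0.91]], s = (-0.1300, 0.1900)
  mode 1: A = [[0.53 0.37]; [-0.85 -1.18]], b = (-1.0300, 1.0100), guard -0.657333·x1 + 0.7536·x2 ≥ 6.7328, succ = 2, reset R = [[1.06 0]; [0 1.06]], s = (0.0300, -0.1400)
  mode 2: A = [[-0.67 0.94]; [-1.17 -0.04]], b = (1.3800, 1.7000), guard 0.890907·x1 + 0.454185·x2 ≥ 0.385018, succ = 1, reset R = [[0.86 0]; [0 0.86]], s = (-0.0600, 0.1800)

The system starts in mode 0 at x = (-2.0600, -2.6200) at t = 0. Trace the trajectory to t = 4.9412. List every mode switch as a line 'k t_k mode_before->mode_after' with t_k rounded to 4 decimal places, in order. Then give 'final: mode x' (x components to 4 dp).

1 0.6846 0->1
2 1.6584 1->2
3 2.2033 2->1
4 4.2875 1->2
5 4.6138 2->1
final: 1 -2.6244 4.6887

Mode 0: guard c·x = 6.0438 hit at Δt = 0.6846 (t = 0.6846), x⁻ = (-3.7559, -4.7354) → reset → x⁺ = (-3.5479, -4.1192), jump to mode 1
Mode 1: guard c·x = 6.7328 hit at Δt = 0.9738 (t = 1.6584), x⁻ = (-7.6787, 2.2364) → reset → x⁺ = (-8.1094, 2.2306), jump to mode 2
Mode 2: guard c·x = 0.3850 hit at Δt = 0.5449 (t = 2.2033), x⁻ = (-2.9276, 6.5904) → reset → x⁺ = (-2.5778, 5.8478), jump to mode 1
Mode 1: guard c·x = 6.7328 hit at Δt = 2.0842 (t = 4.2875), x⁻ = (-5.5410, 4.1010) → reset → x⁺ = (-5.8435, 4.2071), jump to mode 2
Mode 2: guard c·x = 0.3850 hit at Δt = 0.3263 (t = 4.6138), x⁻ = (-2.8006, 6.3411) → reset → x⁺ = (-2.4685, 5.6334), jump to mode 1
Mode 1: flow for 0.3274 to horizon, guard not reached → x = (-2.6244, 4.6887)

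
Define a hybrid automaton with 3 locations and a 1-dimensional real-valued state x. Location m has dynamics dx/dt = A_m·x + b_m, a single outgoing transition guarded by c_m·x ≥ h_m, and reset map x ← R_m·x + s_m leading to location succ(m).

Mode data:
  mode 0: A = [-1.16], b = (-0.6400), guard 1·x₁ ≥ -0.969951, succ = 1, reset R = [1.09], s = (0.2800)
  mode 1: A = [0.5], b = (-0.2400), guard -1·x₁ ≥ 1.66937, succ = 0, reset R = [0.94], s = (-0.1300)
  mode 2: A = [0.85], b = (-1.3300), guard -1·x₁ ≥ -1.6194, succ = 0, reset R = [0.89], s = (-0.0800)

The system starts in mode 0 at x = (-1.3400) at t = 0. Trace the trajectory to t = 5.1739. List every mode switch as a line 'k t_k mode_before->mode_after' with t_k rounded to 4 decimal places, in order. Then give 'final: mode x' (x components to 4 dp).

Mode 0: guard c·x = -0.9700 hit at Δt = 0.5464 (t = 0.5464), x⁻ = (-0.9700) → reset → x⁺ = (-0.7772), jump to mode 1
Mode 1: guard c·x = 1.6694 hit at Δt = 1.0725 (t = 1.6189), x⁻ = (-1.6694) → reset → x⁺ = (-1.6992), jump to mode 0
Mode 0: guard c·x = -0.9700 hit at Δt = 0.8701 (t = 2.4890), x⁻ = (-0.9700) → reset → x⁺ = (-0.7772), jump to mode 1
Mode 1: guard c·x = 1.6694 hit at Δt = 1.0725 (t = 3.5615), x⁻ = (-1.6694) → reset → x⁺ = (-1.6992), jump to mode 0
Mode 0: guard c·x = -0.9700 hit at Δt = 0.8701 (t = 4.4316), x⁻ = (-0.9700) → reset → x⁺ = (-0.7772), jump to mode 1
Mode 1: flow for 0.7423 to horizon, guard not reached → x = (-1.3423)

1 0.5464 0->1
2 1.6189 1->0
3 2.4890 0->1
4 3.5615 1->0
5 4.4316 0->1
final: 1 -1.3423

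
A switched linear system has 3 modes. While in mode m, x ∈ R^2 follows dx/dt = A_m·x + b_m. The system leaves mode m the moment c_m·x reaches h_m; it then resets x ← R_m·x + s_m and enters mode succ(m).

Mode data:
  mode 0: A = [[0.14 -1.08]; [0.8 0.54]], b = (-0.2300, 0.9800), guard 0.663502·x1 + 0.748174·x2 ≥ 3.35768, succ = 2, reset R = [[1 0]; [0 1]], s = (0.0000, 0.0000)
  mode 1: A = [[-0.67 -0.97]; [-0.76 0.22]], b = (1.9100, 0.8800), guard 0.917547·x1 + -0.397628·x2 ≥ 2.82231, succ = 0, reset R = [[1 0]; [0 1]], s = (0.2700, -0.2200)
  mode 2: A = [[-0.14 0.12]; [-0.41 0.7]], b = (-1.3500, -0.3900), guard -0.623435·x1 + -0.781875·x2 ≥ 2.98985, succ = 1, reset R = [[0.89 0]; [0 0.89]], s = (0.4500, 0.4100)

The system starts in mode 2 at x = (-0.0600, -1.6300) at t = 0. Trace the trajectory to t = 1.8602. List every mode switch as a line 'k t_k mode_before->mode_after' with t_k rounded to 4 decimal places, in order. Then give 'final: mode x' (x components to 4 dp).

Mode 2: guard c·x = 2.9899 hit at Δt = 0.7364 (t = 0.7364), x⁻ = (-1.1868, -2.8777) → reset → x⁺ = (-0.6062, -2.1511), jump to mode 1
Mode 1: guard c·x = 2.8223 hit at Δt = 0.7894 (t = 1.5258), x⁻ = (2.0691, -2.3234) → reset → x⁺ = (2.3391, -2.5434), jump to mode 0
Mode 0: flow for 0.3344 to horizon, guard not reached → x = (3.2009, -1.8744)

1 0.7364 2->1
2 1.5258 1->0
final: 0 3.2009 -1.8744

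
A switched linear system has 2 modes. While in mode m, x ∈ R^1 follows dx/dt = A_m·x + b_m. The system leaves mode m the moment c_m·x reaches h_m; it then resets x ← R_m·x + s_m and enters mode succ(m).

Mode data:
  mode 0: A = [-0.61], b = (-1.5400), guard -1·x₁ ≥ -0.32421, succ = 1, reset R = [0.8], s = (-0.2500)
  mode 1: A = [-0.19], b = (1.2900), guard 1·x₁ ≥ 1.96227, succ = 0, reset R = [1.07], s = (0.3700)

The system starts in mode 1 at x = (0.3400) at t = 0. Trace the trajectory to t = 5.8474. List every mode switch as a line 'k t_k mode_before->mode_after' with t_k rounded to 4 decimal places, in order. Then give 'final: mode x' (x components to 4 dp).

1 1.5249 1->0
2 2.4452 0->1
3 4.2332 1->0
4 5.1535 0->1
final: 1 0.8468

Mode 1: guard c·x = 1.9623 hit at Δt = 1.5249 (t = 1.5249), x⁻ = (1.9623) → reset → x⁺ = (2.4696), jump to mode 0
Mode 0: guard c·x = -0.3242 hit at Δt = 0.9203 (t = 2.4452), x⁻ = (0.3242) → reset → x⁺ = (0.0094), jump to mode 1
Mode 1: guard c·x = 1.9623 hit at Δt = 1.7880 (t = 4.2332), x⁻ = (1.9623) → reset → x⁺ = (2.4696), jump to mode 0
Mode 0: guard c·x = -0.3242 hit at Δt = 0.9203 (t = 5.1535), x⁻ = (0.3242) → reset → x⁺ = (0.0094), jump to mode 1
Mode 1: flow for 0.6939 to horizon, guard not reached → x = (0.8468)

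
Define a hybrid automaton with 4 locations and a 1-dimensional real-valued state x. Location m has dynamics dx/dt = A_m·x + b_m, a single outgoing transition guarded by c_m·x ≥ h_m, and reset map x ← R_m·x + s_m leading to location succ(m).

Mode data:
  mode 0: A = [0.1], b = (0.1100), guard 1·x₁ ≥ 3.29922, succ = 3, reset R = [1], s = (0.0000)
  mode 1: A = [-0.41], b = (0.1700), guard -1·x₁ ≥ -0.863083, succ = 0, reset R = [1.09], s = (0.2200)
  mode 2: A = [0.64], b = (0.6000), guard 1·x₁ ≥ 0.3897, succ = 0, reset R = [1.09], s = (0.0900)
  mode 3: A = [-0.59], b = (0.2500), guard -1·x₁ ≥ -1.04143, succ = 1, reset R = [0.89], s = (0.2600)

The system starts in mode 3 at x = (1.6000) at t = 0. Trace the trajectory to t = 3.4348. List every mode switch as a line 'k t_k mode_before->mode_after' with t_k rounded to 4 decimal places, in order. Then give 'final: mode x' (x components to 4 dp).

Mode 3: guard c·x = -1.0414 hit at Δt = 1.0917 (t = 1.0917), x⁻ = (1.0414) → reset → x⁺ = (1.1869), jump to mode 1
Mode 1: guard c·x = -0.8631 hit at Δt = 1.3256 (t = 2.4173), x⁻ = (0.8631) → reset → x⁺ = (1.1608), jump to mode 0
Mode 0: flow for 1.0175 to horizon, guard not reached → x = (1.4029)

1 1.0917 3->1
2 2.4173 1->0
final: 0 1.4029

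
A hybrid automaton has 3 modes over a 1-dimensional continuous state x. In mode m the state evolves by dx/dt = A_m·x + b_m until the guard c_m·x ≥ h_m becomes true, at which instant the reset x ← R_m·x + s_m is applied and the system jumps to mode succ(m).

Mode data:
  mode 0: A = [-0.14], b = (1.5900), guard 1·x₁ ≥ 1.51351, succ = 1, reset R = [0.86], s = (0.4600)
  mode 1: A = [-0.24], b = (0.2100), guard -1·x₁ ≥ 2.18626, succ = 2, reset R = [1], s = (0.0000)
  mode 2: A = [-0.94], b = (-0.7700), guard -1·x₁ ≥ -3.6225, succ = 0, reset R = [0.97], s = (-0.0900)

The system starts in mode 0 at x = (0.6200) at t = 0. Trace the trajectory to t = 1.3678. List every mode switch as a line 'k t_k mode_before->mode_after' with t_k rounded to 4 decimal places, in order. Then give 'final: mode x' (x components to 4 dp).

Mode 0: guard c·x = 1.5135 hit at Δt = 0.6206 (t = 0.6206), x⁻ = (1.5135) → reset → x⁺ = (1.7616), jump to mode 1
Mode 1: flow for 0.7472 to horizon, guard not reached → x = (1.6161)

1 0.6206 0->1
final: 1 1.6161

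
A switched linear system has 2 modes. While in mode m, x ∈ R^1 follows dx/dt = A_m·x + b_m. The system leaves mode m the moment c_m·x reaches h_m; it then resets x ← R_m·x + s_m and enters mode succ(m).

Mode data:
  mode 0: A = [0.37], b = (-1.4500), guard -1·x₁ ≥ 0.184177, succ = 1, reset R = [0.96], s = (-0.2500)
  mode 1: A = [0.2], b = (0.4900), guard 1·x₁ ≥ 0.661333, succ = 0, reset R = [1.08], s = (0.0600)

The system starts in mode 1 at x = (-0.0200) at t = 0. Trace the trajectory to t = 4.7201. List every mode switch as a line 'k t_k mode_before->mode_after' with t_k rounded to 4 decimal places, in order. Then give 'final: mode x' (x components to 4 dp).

Mode 1: guard c·x = 0.6613 hit at Δt = 1.2358 (t = 1.2358), x⁻ = (0.6613) → reset → x⁺ = (0.7742), jump to mode 0
Mode 0: guard c·x = 0.1842 hit at Δt = 0.7190 (t = 1.9548), x⁻ = (-0.1842) → reset → x⁺ = (-0.4268), jump to mode 1
Mode 1: guard c·x = 0.6613 hit at Δt = 2.1519 (t = 4.1067), x⁻ = (0.6613) → reset → x⁺ = (0.7742), jump to mode 0
Mode 0: flow for 0.6134 to horizon, guard not reached → x = (-0.0270)

1 1.2358 1->0
2 1.9548 0->1
3 4.1067 1->0
final: 0 -0.0270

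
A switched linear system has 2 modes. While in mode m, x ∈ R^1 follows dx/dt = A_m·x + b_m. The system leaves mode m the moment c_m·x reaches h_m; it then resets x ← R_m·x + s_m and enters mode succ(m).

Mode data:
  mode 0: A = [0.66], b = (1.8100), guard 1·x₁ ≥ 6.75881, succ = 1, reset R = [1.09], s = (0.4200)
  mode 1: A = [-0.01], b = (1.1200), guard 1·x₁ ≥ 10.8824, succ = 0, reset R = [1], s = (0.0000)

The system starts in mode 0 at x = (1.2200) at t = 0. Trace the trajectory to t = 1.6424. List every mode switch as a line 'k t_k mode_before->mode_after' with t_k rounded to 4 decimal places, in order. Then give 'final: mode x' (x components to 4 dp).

Mode 0: guard c·x = 6.7588 hit at Δt = 1.3251 (t = 1.3251), x⁻ = (6.7588) → reset → x⁺ = (7.7871), jump to mode 1
Mode 1: flow for 0.3173 to horizon, guard not reached → x = (8.1172)

1 1.3251 0->1
final: 1 8.1172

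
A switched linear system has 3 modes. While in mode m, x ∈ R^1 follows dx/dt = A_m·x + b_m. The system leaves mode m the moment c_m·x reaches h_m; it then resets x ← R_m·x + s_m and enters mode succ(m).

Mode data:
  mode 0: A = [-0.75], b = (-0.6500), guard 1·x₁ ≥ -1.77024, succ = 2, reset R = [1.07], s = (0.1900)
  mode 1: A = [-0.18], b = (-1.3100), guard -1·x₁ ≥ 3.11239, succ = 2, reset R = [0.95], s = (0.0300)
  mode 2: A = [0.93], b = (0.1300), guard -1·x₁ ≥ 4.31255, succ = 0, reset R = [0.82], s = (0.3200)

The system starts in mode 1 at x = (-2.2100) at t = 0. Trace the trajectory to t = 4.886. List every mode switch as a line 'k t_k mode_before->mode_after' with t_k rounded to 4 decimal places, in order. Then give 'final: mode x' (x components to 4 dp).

1 1.0894 1->2
2 1.5234 2->0
3 2.7976 0->2
4 3.8525 2->0
final: 0 -1.9491

Mode 1: guard c·x = 3.1124 hit at Δt = 1.0894 (t = 1.0894), x⁻ = (-3.1124) → reset → x⁺ = (-2.9268), jump to mode 2
Mode 2: guard c·x = 4.3125 hit at Δt = 0.4340 (t = 1.5234), x⁻ = (-4.3125) → reset → x⁺ = (-3.2163), jump to mode 0
Mode 0: guard c·x = -1.7702 hit at Δt = 1.2742 (t = 2.7976), x⁻ = (-1.7702) → reset → x⁺ = (-1.7042), jump to mode 2
Mode 2: guard c·x = 4.3125 hit at Δt = 1.0549 (t = 3.8525), x⁻ = (-4.3125) → reset → x⁺ = (-3.2163), jump to mode 0
Mode 0: flow for 1.0335 to horizon, guard not reached → x = (-1.9491)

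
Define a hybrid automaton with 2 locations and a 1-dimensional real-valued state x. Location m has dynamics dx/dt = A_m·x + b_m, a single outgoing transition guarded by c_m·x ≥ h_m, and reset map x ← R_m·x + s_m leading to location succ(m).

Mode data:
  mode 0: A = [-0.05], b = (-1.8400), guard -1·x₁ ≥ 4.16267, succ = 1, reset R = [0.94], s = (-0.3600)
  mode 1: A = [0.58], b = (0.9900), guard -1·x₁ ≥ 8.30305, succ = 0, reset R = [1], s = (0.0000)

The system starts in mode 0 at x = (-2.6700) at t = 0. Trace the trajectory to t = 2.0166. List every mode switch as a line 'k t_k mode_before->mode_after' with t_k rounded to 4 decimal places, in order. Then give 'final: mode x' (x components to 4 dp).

Mode 0: guard c·x = 4.1627 hit at Δt = 0.8944 (t = 0.8944), x⁻ = (-4.1627) → reset → x⁺ = (-4.2729), jump to mode 1
Mode 1: flow for 1.1222 to horizon, guard not reached → x = (-6.6265)

1 0.8944 0->1
final: 1 -6.6265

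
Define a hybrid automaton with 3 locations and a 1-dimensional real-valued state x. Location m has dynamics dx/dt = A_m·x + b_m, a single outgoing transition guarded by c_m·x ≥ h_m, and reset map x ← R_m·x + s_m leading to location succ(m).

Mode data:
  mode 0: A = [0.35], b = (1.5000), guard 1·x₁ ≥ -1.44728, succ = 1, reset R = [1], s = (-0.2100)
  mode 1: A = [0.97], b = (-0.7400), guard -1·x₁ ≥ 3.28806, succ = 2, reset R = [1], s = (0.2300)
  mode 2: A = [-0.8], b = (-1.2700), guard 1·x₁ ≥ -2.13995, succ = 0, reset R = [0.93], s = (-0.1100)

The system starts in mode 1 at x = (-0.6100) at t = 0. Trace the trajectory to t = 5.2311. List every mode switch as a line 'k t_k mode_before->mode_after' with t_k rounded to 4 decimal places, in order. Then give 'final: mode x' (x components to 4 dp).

Mode 1: guard c·x = 3.2881 hit at Δt = 1.1155 (t = 1.1155), x⁻ = (-3.2881) → reset → x⁺ = (-3.0581), jump to mode 2
Mode 2: guard c·x = -2.1399 hit at Δt = 1.2238 (t = 2.3393), x⁻ = (-2.1400) → reset → x⁺ = (-2.1002), jump to mode 0
Mode 0: guard c·x = -1.4473 hit at Δt = 0.7468 (t = 3.0861), x⁻ = (-1.4473) → reset → x⁺ = (-1.6573), jump to mode 1
Mode 1: guard c·x = 3.2881 hit at Δt = 0.5310 (t = 3.6171), x⁻ = (-3.2881) → reset → x⁺ = (-3.0581), jump to mode 2
Mode 2: guard c·x = -2.1399 hit at Δt = 1.2238 (t = 4.8409), x⁻ = (-2.1400) → reset → x⁺ = (-2.1002), jump to mode 0
Mode 0: flow for 0.3902 to horizon, guard not reached → x = (-1.7804)

1 1.1155 1->2
2 2.3393 2->0
3 3.0861 0->1
4 3.6171 1->2
5 4.8409 2->0
final: 0 -1.7804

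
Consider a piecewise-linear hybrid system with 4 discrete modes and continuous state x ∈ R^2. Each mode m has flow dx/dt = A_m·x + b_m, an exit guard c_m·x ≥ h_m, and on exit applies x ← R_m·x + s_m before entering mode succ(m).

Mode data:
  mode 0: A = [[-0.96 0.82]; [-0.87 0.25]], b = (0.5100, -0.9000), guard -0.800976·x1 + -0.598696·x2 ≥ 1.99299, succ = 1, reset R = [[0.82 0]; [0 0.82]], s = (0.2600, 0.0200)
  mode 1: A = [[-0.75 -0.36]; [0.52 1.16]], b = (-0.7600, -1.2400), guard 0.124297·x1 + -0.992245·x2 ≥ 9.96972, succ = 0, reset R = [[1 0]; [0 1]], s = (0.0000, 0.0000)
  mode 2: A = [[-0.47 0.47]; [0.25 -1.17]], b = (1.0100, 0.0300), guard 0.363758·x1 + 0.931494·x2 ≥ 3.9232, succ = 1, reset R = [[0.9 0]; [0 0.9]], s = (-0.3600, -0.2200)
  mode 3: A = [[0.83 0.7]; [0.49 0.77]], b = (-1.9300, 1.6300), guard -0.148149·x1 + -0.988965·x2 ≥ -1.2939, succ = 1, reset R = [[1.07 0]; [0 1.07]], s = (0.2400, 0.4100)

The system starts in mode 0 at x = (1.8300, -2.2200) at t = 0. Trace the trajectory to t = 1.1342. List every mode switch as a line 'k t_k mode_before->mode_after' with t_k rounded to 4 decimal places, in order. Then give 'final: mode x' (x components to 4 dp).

1 0.5570 0->1
final: 1 0.7208 -6.5630

Mode 0: guard c·x = 1.9930 hit at Δt = 0.5570 (t = 0.5570), x⁻ = (0.2195, -3.6225) → reset → x⁺ = (0.4400, -2.9504), jump to mode 1
Mode 1: flow for 0.5772 to horizon, guard not reached → x = (0.7208, -6.5630)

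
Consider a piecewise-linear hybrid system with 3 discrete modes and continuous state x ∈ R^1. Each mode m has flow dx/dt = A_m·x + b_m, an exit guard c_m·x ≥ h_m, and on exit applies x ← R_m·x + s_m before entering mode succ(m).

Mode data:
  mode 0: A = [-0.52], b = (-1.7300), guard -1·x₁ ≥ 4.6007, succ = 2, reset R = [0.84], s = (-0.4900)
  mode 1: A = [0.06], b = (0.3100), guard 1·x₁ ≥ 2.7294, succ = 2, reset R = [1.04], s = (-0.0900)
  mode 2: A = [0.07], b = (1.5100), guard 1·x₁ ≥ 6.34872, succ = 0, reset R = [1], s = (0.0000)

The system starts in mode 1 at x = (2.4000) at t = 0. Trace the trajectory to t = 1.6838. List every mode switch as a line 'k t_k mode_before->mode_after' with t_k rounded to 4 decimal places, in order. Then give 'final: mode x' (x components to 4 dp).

1 0.7102 1->2
final: 2 4.4638

Mode 1: guard c·x = 2.7294 hit at Δt = 0.7102 (t = 0.7102), x⁻ = (2.7294) → reset → x⁺ = (2.7486), jump to mode 2
Mode 2: flow for 0.9736 to horizon, guard not reached → x = (4.4638)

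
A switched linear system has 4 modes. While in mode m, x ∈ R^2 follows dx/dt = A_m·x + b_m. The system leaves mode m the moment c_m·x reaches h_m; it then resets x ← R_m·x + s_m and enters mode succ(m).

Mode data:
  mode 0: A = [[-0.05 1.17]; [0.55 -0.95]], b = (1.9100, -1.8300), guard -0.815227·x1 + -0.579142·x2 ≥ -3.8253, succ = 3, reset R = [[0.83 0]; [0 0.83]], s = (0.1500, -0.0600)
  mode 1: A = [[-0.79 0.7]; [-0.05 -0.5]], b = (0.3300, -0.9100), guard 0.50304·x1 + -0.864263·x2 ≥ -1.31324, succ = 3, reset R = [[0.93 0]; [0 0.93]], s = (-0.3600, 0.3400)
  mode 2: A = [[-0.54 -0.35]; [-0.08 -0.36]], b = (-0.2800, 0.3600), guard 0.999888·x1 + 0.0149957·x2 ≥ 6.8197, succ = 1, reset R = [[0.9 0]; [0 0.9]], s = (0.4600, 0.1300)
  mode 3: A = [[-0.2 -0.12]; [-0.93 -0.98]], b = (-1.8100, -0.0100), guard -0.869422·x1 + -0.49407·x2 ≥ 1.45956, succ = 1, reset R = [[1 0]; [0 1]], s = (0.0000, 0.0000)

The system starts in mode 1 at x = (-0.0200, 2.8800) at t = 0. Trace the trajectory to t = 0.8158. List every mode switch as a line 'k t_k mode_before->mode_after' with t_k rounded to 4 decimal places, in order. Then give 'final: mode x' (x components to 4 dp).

1 0.4409 1->3
final: 3 -0.4387 1.5099

Mode 1: guard c·x = -1.3132 hit at Δt = 0.4409 (t = 0.4409), x⁻ = (0.7259, 1.9420) → reset → x⁺ = (0.3151, 2.1460), jump to mode 3
Mode 3: flow for 0.3749 to horizon, guard not reached → x = (-0.4387, 1.5099)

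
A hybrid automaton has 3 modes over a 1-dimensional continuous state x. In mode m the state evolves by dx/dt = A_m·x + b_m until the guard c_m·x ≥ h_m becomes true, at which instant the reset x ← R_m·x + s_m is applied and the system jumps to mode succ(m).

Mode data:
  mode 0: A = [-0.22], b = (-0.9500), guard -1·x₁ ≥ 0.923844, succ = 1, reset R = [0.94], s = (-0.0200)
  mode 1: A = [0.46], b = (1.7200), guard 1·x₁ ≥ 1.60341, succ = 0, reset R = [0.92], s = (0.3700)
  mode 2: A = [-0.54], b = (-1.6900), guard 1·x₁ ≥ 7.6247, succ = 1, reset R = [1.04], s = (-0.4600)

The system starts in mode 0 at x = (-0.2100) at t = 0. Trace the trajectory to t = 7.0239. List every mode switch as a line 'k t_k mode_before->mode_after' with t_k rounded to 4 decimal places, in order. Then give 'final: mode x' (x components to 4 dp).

1 0.8676 0->1
2 2.2331 1->0
3 4.9445 0->1
4 6.3100 1->0
final: 0 0.9493

Mode 0: guard c·x = 0.9238 hit at Δt = 0.8676 (t = 0.8676), x⁻ = (-0.9238) → reset → x⁺ = (-0.8884), jump to mode 1
Mode 1: guard c·x = 1.6034 hit at Δt = 1.3655 (t = 2.2331), x⁻ = (1.6034) → reset → x⁺ = (1.8451), jump to mode 0
Mode 0: guard c·x = 0.9238 hit at Δt = 2.7114 (t = 4.9445), x⁻ = (-0.9238) → reset → x⁺ = (-0.8884), jump to mode 1
Mode 1: guard c·x = 1.6034 hit at Δt = 1.3655 (t = 6.3100), x⁻ = (1.6034) → reset → x⁺ = (1.8451), jump to mode 0
Mode 0: flow for 0.7139 to horizon, guard not reached → x = (0.9493)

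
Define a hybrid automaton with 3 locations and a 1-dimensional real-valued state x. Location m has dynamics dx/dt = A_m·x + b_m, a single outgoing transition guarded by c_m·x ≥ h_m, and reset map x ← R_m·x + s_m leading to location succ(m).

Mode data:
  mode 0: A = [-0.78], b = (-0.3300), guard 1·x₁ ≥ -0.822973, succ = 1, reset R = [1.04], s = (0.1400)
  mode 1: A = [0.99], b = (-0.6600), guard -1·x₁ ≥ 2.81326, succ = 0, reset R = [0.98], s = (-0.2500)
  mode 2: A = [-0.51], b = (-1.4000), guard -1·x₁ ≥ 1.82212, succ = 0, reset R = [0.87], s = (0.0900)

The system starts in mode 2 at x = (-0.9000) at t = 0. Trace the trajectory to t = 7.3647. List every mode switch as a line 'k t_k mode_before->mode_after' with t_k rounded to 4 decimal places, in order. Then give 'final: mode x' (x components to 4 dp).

1 1.3582 2->0
2 2.6226 0->1
3 3.5550 1->0
4 5.9471 0->1
5 6.8795 1->0
final: 0 -2.1929

Mode 2: guard c·x = 1.8221 hit at Δt = 1.3582 (t = 1.3582), x⁻ = (-1.8221) → reset → x⁺ = (-1.4952), jump to mode 0
Mode 0: guard c·x = -0.8230 hit at Δt = 1.2644 (t = 2.6226), x⁻ = (-0.8230) → reset → x⁺ = (-0.7159), jump to mode 1
Mode 1: guard c·x = 2.8133 hit at Δt = 0.9324 (t = 3.5550), x⁻ = (-2.8133) → reset → x⁺ = (-3.0070), jump to mode 0
Mode 0: guard c·x = -0.8230 hit at Δt = 2.3921 (t = 5.9471), x⁻ = (-0.8230) → reset → x⁺ = (-0.7159), jump to mode 1
Mode 1: guard c·x = 2.8133 hit at Δt = 0.9324 (t = 6.8795), x⁻ = (-2.8133) → reset → x⁺ = (-3.0070), jump to mode 0
Mode 0: flow for 0.4852 to horizon, guard not reached → x = (-2.1929)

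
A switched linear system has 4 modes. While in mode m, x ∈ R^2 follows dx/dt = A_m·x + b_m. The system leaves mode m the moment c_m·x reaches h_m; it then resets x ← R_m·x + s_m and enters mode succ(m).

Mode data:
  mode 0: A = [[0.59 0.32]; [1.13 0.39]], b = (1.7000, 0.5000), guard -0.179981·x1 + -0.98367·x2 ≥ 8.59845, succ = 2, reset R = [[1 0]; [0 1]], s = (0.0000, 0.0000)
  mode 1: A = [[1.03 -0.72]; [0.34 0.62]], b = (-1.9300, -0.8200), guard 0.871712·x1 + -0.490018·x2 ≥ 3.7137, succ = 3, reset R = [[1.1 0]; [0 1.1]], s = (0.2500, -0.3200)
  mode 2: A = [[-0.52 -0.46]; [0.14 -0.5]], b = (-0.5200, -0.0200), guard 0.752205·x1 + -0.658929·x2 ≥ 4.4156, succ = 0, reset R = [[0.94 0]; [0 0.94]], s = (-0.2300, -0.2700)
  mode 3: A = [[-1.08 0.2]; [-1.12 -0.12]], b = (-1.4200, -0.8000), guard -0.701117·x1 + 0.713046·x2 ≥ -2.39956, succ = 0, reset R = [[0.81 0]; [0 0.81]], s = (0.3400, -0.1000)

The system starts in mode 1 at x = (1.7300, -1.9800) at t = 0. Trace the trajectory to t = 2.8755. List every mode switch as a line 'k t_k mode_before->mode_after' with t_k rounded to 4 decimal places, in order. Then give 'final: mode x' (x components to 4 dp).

1 0.4954 1->3
2 2.0612 3->0
final: 0 -0.7119 -5.3720

Mode 1: guard c·x = 3.7137 hit at Δt = 0.4954 (t = 0.4954), x⁻ = (2.7162, -2.7467) → reset → x⁺ = (3.2378, -3.3414), jump to mode 3
Mode 3: guard c·x = -2.3996 hit at Δt = 1.5658 (t = 2.0612), x⁻ = (-1.1818, -4.5273) → reset → x⁺ = (-0.6173, -3.7671), jump to mode 0
Mode 0: flow for 0.8143 to horizon, guard not reached → x = (-0.7119, -5.3720)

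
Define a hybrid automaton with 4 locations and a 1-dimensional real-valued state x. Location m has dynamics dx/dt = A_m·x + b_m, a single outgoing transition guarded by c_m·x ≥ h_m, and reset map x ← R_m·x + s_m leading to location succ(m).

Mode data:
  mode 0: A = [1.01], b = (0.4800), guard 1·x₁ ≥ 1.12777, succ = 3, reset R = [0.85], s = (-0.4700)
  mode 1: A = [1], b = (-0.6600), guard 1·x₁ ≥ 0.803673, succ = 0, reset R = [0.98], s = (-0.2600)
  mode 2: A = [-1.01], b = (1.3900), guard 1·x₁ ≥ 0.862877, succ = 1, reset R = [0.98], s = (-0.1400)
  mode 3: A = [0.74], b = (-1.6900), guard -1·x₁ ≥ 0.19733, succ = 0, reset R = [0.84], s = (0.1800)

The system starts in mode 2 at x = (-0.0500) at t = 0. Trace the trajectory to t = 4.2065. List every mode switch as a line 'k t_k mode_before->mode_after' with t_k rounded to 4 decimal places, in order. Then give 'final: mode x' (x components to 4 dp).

1 1.0117 2->1
2 2.1589 1->0
3 2.6233 0->3
4 3.0606 3->0
final: 0 1.0821

Mode 2: guard c·x = 0.8629 hit at Δt = 1.0117 (t = 1.0117), x⁻ = (0.8629) → reset → x⁺ = (0.7056), jump to mode 1
Mode 1: guard c·x = 0.8037 hit at Δt = 1.1472 (t = 2.1589), x⁻ = (0.8037) → reset → x⁺ = (0.5276), jump to mode 0
Mode 0: guard c·x = 1.1278 hit at Δt = 0.4644 (t = 2.6233), x⁻ = (1.1278) → reset → x⁺ = (0.4886), jump to mode 3
Mode 3: guard c·x = 0.1973 hit at Δt = 0.4373 (t = 3.0606), x⁻ = (-0.1973) → reset → x⁺ = (0.0142), jump to mode 0
Mode 0: flow for 1.1459 to horizon, guard not reached → x = (1.0821)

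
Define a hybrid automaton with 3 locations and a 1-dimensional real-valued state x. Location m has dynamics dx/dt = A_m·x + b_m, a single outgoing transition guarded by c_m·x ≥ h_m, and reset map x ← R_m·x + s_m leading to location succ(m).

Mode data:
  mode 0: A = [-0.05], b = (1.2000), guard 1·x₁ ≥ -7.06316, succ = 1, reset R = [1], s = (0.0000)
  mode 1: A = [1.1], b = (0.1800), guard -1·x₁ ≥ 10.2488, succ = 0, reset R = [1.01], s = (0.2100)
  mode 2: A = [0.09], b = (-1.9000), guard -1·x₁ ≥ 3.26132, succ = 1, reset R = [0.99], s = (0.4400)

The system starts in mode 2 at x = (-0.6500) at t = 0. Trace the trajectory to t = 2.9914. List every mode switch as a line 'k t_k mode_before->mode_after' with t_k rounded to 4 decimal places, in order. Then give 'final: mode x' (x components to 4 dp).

1 1.2592 2->1
2 2.4828 1->0
final: 0 -9.2840

Mode 2: guard c·x = 3.2613 hit at Δt = 1.2592 (t = 1.2592), x⁻ = (-3.2613) → reset → x⁺ = (-2.7887), jump to mode 1
Mode 1: guard c·x = 10.2488 hit at Δt = 1.2236 (t = 2.4828), x⁻ = (-10.2488) → reset → x⁺ = (-10.1413), jump to mode 0
Mode 0: flow for 0.5086 to horizon, guard not reached → x = (-9.2840)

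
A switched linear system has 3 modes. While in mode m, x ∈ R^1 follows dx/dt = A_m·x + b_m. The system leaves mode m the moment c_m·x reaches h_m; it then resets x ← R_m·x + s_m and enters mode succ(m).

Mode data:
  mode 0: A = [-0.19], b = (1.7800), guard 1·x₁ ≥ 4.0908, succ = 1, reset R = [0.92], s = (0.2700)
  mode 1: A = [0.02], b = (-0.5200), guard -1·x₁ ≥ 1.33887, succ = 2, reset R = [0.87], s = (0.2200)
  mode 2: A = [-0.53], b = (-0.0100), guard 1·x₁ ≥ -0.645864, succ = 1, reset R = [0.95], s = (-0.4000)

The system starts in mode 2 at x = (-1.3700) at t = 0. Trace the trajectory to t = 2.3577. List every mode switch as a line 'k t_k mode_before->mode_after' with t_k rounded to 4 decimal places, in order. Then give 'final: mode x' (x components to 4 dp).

1 1.4486 2->1
2 2.0471 1->2
final: 2 -0.8043

Mode 2: guard c·x = -0.6459 hit at Δt = 1.4486 (t = 1.4486), x⁻ = (-0.6459) → reset → x⁺ = (-1.0136), jump to mode 1
Mode 1: guard c·x = 1.3389 hit at Δt = 0.5985 (t = 2.0471), x⁻ = (-1.3389) → reset → x⁺ = (-0.9448), jump to mode 2
Mode 2: flow for 0.3106 to horizon, guard not reached → x = (-0.8043)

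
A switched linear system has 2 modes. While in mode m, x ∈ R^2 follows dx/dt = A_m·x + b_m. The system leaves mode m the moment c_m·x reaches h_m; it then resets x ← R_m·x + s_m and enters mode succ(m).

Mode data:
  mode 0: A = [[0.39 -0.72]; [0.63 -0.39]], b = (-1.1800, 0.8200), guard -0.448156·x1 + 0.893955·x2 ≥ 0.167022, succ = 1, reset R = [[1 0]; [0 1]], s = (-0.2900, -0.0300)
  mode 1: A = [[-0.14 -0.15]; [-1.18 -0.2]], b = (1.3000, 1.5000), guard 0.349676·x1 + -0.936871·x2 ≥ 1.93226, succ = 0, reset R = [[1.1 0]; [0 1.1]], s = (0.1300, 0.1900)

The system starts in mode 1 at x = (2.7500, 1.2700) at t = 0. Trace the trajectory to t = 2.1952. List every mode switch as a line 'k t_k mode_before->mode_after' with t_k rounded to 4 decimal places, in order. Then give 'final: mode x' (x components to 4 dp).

Mode 1: guard c·x = 1.9323 hit at Δt = 0.9104 (t = 0.9104), x⁻ = (3.4974, -0.7571) → reset → x⁺ = (3.9771, -0.6428), jump to mode 0
Mode 0: guard c·x = 0.1670 hit at Δt = 0.8976 (t = 1.8080), x⁻ = (3.8076, 2.0957) → reset → x⁺ = (3.5176, 2.0657), jump to mode 1
Mode 1: flow for 0.3872 to horizon, guard not reached → x = (3.7390, 0.8769)

1 0.9104 1->0
2 1.8080 0->1
final: 1 3.7390 0.8769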